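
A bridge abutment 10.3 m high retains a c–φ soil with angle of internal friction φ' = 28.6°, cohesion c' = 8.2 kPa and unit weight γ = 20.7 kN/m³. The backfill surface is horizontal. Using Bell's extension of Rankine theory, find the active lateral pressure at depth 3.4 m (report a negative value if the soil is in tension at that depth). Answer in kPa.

15.1 kPa

K_a = (1 − sin φ)/(1 + sin φ) = 0.3525.
σ_a = K_a γ z − 2c√K_a = 0.3525×20.7×3.4 − 2×8.2×0.5938 = 15.07 kPa.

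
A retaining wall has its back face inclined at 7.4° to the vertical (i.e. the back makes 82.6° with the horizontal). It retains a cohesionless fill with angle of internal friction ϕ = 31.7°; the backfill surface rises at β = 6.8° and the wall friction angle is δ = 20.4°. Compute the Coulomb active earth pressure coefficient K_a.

K_a = sin²(α+φ) / [sin²α · sin(α−δ) · (1 + √{sin(φ+δ)sin(φ−β) / (sin(α−δ)sin(α+β))})²].
With α = 82.6°, φ = 31.7°, δ = 20.4°, β = 6.8°: K_a = 0.3671.

0.367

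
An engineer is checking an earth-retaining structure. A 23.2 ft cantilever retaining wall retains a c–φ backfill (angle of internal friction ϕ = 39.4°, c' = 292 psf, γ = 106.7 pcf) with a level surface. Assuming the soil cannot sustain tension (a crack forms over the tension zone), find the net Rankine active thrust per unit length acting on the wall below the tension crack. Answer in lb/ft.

K_a = 0.2234; √K_a = 0.4727.
Tension-crack depth z_c = 2c/(γ√K_a) = 2×292/(106.7×0.4727) = 11.58 ft.
σ_a at base = K_a γ H − 2c√K_a = 0.2234×106.7×23.2 − 2×292×0.4727 = 277.1 psf.
P_a = ½ × 277.1 × (H − z_c) = 0.5×277.1×11.62 = 1610 lb/ft.

1610 lb/ft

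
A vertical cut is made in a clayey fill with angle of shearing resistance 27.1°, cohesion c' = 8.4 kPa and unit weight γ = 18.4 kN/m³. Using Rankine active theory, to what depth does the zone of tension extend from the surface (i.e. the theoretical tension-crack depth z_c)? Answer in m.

1.49 m

K_a = tan²(45° − 27.1°/2) = 0.3741; √K_a = 0.6116.
The active pressure is zero where K_a γ z = 2c√K_a, so z_c = 2c/(γ√K_a) = 2×8.4/(18.4×0.6116) = 1.493 m.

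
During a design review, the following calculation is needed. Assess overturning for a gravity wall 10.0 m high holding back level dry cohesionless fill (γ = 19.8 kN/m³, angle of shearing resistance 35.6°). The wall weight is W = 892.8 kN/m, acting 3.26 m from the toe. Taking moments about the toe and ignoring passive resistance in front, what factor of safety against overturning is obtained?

3.34

K_a = tan²(45° − 35.6°/2) = 0.2641.
P_a = ½K_aγH² = 0.5×0.2641×19.8×10.0² = 261.5 kN/m, acting at H/3 = 3.333 m above the base.
Overturning moment M_o = P_a × H/3 = 261.5 × 3.333 = 871.6.
Resisting moment M_r = W × 3.26 = 892.8 × 3.26 = 2911.
FS_overturning = M_r/M_o = 2911/871.6 = 3.339.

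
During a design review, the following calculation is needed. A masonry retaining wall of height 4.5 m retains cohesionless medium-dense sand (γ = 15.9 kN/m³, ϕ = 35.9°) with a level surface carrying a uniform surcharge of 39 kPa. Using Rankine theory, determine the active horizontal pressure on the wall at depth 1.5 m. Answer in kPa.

K_a = (1 − sin φ)/(1 + sin φ) = 0.2607.
σ_v = γz + q = 15.9 × 1.5 + 39 = 62.85 kPa.
σ_h = K_a σ_v = 0.2607 × 62.85 = 16.39 kPa.

16.4 kPa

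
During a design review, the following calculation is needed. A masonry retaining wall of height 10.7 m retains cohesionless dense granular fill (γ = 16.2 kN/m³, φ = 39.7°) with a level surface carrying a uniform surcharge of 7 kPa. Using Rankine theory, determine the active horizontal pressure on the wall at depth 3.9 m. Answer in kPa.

K_a = (1 − sin φ)/(1 + sin φ) = 0.2204.
σ_v = γz + q = 16.2 × 3.9 + 7 = 70.18 kPa.
σ_h = K_a σ_v = 0.2204 × 70.18 = 15.47 kPa.

15.5 kPa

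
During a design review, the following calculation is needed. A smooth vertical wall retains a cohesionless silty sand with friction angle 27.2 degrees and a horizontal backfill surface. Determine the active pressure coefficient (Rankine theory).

0.373

K_a = (1 − sin φ)/(1 + sin φ) = (1 − sin 27.2°)/(1 + sin 27.2°) = 0.3726.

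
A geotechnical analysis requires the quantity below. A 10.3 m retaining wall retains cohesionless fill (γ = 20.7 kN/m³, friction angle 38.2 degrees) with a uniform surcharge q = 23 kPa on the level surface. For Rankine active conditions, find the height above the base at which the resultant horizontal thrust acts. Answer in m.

3.74 m

K_a = 0.2358.
Triangular part P₁ = ½K_aγH² = 258.9 at H/3 = 3.433 m; rectangular part P₂ = K_a q H = 55.86 at H/2 = 5.150 m.
ȳ = (P₁·3.433 + P₂·5.150)/(P₁+P₂) = 3.738 m.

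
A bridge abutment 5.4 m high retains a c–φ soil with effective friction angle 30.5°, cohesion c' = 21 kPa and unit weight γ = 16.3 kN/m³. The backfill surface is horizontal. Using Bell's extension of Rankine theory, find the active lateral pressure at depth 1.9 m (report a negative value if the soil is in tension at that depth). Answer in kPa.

-13.9 kPa

K_a = (1 − sin φ)/(1 + sin φ) = 0.3267.
σ_a = K_a γ z − 2c√K_a = 0.3267×16.3×1.9 − 2×21×0.5715 = -13.89 kPa.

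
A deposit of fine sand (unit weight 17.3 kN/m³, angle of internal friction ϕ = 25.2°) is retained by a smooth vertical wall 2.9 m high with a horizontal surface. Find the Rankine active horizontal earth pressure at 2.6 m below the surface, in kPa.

K_a = (1 − sin φ)/(1 + sin φ) = 0.4027.
σ_h = K_a γ z = 0.4027 × 17.3 × 2.6 = 18.12 kPa.

18.1 kPa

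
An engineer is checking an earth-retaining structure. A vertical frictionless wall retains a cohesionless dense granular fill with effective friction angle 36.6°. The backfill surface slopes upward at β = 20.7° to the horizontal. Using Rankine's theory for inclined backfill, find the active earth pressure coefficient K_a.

0.301

K_a = cos β · (cos β − √(cos²β − cos²φ)) / (cos β + √(cos²β − cos²φ)).
cos β = 0.9354, cos φ = 0.8028, √(cos²β − cos²φ) = 0.4801.
K_a = 0.9354 × (0.9354 − 0.4801)/(0.9354 + 0.4801) = 0.3009.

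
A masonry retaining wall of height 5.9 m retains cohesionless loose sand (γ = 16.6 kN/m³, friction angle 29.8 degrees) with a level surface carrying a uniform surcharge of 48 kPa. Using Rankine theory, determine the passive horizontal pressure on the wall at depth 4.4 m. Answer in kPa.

K_p = (1 + sin φ)/(1 − sin φ) = 2.976.
σ_v = γz + q = 16.6 × 4.4 + 48 = 121.0 kPa.
σ_h = K_p σ_v = 2.976 × 121.0 = 360.2 kPa.

360 kPa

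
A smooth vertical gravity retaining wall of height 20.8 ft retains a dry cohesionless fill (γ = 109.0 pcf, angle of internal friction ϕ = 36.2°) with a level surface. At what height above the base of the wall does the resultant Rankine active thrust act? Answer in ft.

K_a = 0.2574.
The pressure distribution is triangular, so the resultant acts at H/3 above the base = 20.8/3 = 6.933 ft.

6.93 ft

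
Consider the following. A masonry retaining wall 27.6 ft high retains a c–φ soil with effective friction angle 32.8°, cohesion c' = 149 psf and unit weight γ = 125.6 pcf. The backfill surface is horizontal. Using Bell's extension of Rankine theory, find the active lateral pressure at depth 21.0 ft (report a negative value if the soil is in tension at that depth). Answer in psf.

K_a = (1 − sin φ)/(1 + sin φ) = 0.2973.
σ_a = K_a γ z − 2c√K_a = 0.2973×125.6×21.0 − 2×149×0.5452 = 621.6 psf.

622 psf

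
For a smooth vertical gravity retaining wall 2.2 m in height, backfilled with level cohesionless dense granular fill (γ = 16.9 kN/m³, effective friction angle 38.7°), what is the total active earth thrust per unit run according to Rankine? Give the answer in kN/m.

K_a = tan²(45° − φ/2) = 0.2306.
P_a = ½ K_a γ H² = 0.5 × 0.2306 × 16.9 × 2.2² = 9.430 kN/m.

9.43 kN/m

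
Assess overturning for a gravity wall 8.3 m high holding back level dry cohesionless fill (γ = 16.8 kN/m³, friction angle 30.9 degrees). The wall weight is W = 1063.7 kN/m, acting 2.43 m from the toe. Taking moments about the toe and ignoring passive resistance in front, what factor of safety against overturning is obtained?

5.02

K_a = tan²(45° − 30.9°/2) = 0.3214.
P_a = ½K_aγH² = 0.5×0.3214×16.8×8.3² = 186.0 kN/m, acting at H/3 = 2.767 m above the base.
Overturning moment M_o = P_a × H/3 = 186.0 × 2.767 = 514.6.
Resisting moment M_r = W × 2.43 = 1063.7 × 2.43 = 2585.
FS_overturning = M_r/M_o = 2585/514.6 = 5.023.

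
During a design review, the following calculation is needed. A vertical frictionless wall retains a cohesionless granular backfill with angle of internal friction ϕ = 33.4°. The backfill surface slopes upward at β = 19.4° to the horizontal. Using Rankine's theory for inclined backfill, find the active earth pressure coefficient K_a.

K_a = cos β · (cos β − √(cos²β − cos²φ)) / (cos β + √(cos²β − cos²φ)).
cos β = 0.9432, cos φ = 0.8348, √(cos²β − cos²φ) = 0.4390.
K_a = 0.9432 × (0.9432 − 0.4390)/(0.9432 + 0.4390) = 0.3441.

0.344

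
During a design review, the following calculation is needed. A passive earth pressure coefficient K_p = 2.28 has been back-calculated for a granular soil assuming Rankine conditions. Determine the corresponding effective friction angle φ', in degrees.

K_p = (1+sin φ)/(1−sin φ) ⇒ sin φ = (K_p − 1)/(K_p + 1) = 0.3902.
φ = arcsin(0.3902) = 22.97°.

23.0°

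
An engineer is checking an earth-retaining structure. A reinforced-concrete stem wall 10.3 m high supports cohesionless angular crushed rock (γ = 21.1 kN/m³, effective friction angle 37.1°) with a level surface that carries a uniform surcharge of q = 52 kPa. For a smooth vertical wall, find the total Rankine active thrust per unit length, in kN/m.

K_a = tan²(45° − φ/2) = 0.2475.
Soil triangle: ½ K_a γ H² = 0.5×0.2475×21.1×10.3² = 277.0 kN/m.
Surcharge rectangle: K_a q H = 0.2475×52×10.3 = 132.6 kN/m.
Total = 277.0 + 132.6 = 409.6 kN/m.

410 kN/m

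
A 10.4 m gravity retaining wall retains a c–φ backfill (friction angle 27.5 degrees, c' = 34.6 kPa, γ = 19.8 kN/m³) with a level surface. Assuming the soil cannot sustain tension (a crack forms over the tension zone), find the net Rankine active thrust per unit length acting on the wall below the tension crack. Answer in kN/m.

K_a = 0.3682; √K_a = 0.6068.
Tension-crack depth z_c = 2c/(γ√K_a) = 2×34.6/(19.8×0.6068) = 5.759 m.
σ_a at base = K_a γ H − 2c√K_a = 0.3682×19.8×10.4 − 2×34.6×0.6068 = 33.83 kPa.
P_a = ½ × 33.83 × (H − z_c) = 0.5×33.83×4.641 = 78.50 kN/m.

78.5 kN/m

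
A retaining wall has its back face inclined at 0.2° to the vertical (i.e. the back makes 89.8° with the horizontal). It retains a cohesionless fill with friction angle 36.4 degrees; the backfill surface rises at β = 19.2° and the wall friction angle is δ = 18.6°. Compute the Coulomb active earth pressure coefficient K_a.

K_a = sin²(α+φ) / [sin²α · sin(α−δ) · (1 + √{sin(φ+δ)sin(φ−β) / (sin(α−δ)sin(α+β))})²].
With α = 89.8°, φ = 36.4°, δ = 18.6°, β = 19.2°: K_a = 0.2977.

0.298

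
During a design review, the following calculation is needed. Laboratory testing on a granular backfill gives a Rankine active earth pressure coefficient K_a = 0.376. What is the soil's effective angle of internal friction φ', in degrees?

27.0°

K_a = tan²(45° − φ/2) ⇒ 45° − φ/2 = arctan(√0.376) = 31.52°.
φ = 2(45° − 31.52°) = 26.97°.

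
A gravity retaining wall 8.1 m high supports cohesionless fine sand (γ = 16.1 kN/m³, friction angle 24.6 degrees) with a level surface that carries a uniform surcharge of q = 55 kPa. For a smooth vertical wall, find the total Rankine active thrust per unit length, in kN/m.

401 kN/m

K_a = tan²(45° − φ/2) = 0.4121.
Soil triangle: ½ K_a γ H² = 0.5×0.4121×16.1×8.1² = 217.7 kN/m.
Surcharge rectangle: K_a q H = 0.4121×55×8.1 = 183.6 kN/m.
Total = 217.7 + 183.6 = 401.3 kN/m.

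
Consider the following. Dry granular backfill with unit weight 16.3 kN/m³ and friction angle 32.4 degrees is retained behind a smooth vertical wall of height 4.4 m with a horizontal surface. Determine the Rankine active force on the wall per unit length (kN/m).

K_a = tan²(45° − φ/2) = 0.3022.
P_a = ½ K_a γ H² = 0.5 × 0.3022 × 16.3 × 4.4² = 47.69 kN/m.

47.7 kN/m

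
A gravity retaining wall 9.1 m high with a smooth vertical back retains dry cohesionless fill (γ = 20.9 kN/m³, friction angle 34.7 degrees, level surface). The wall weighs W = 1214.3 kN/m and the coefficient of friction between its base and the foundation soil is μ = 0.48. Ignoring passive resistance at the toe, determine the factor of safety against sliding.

2.45

K_a = tan²(45° − 34.7°/2) = 0.2745.
P_a = ½K_aγH² = 0.5×0.2745×20.9×9.1² = 237.5 kN/m, acting at H/3 = 3.033 m above the base.
FS_sliding = μW / P_a = 0.48×1214.3 / 237.5 = 2.454.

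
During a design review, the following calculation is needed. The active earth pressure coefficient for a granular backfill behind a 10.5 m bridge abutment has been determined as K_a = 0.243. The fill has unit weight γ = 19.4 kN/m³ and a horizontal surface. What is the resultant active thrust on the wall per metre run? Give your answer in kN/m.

260 kN/m

P = ½ K_a γ H² = 0.5 × 0.243 × 19.4 × 10.5² = 259.9 kN/m.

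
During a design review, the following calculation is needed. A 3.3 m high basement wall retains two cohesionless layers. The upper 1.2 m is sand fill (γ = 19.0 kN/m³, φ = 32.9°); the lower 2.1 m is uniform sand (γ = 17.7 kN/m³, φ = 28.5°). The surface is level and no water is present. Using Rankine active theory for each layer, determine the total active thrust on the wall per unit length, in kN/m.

K_a1 = tan²(45°−32.9°/2) = 0.2960; K_a2 = tan²(45°−28.5°/2) = 0.3540.
Layer 1: σ at base = K_a1 γ₁ h₁ = 6.749 kPa; P₁ = ½×6.749×1.2 = 4.050.
Layer 2: σ_v at top = γ₁h₁ = 22.80; σ_h top = K_a2×22.80 = 8.070; σ_h base = K_a2×(22.80+17.7×2.1) = 21.23.
P₂ = ½(8.070+21.23)×2.1 = 30.76. Total P_a = 4.050+30.76 = 34.81 kN/m.

34.8 kN/m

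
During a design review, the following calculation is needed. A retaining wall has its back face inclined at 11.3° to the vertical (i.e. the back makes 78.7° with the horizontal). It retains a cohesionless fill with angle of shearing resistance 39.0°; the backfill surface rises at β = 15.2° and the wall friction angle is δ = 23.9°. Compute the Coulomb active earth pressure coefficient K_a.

K_a = sin²(α+φ) / [sin²α · sin(α−δ) · (1 + √{sin(φ+δ)sin(φ−β) / (sin(α−δ)sin(α+β))})²].
With α = 78.7°, φ = 39.0°, δ = 23.9°, β = 15.2°: K_a = 0.3604.

0.360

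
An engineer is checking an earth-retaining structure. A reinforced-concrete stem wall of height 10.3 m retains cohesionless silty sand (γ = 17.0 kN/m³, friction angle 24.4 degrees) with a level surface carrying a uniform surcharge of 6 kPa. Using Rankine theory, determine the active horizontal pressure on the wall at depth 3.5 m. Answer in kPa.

27.2 kPa

K_a = (1 − sin φ)/(1 + sin φ) = 0.4153.
σ_v = γz + q = 17.0 × 3.5 + 6 = 65.50 kPa.
σ_h = K_a σ_v = 0.4153 × 65.50 = 27.20 kPa.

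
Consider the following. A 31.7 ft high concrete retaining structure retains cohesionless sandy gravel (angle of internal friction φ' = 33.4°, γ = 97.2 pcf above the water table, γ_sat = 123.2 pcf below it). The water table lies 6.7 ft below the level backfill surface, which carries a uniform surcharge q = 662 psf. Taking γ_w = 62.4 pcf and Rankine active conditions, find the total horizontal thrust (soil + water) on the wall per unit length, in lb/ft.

K_a = tan²(45° − φ/2) = 0.2899.
γ' = 123.2 − 62.4 = 60.80 pcf. h₂ = H − d_w = 25.0 ft.
σ'_h: at surface K_a·q = 191.9; at WT K_a(q+γd_w) = 380.7; at base K_a(q+γd_w+γ'h₂) = 821.4 psf.
P₁ = ½(191.9+380.7)×6.7 = 1918; P₂ = ½(380.7+821.4)×25.0 = 15030; P_w = ½γ_w h₂² = 19500.
Total = 1918+15030+19500 = 36450 lb/ft.

36400 lb/ft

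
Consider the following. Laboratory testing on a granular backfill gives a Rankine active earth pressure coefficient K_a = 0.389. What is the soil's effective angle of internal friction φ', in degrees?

K_a = tan²(45° − φ/2) ⇒ 45° − φ/2 = arctan(√0.389) = 31.95°.
φ = 2(45° − 31.95°) = 26.10°.

26.1°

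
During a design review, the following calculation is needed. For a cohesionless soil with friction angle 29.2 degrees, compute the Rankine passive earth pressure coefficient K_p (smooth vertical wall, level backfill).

K_p = (1 + sin φ)/(1 − sin φ) = tan²(45° + 29.2°/2) = 2.905.

2.91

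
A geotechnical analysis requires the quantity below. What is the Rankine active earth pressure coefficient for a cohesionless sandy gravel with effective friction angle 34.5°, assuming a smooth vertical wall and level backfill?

0.277

K_a = tan²(45° − φ/2) = tan²(27.75°) = 0.2768.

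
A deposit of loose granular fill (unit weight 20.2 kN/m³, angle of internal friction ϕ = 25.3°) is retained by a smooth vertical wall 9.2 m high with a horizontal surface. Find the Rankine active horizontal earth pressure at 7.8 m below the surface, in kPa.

K_a = (1 − sin φ)/(1 + sin φ) = 0.4012.
σ_h = K_a γ z = 0.4012 × 20.2 × 7.8 = 63.21 kPa.

63.2 kPa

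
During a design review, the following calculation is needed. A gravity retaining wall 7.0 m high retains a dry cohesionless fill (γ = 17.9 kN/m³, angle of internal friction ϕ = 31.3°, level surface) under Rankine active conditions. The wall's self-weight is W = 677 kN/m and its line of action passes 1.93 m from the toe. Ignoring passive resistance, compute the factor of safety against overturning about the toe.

K_a = tan²(45° − 31.3°/2) = 0.3162.
P_a = ½K_aγH² = 0.5×0.3162×17.9×7.0² = 138.7 kN/m, acting at H/3 = 2.333 m above the base.
Overturning moment M_o = P_a × H/3 = 138.7 × 2.333 = 323.6.
Resisting moment M_r = W × 1.93 = 677 × 1.93 = 1307.
FS_overturning = M_r/M_o = 1307/323.6 = 4.038.

4.04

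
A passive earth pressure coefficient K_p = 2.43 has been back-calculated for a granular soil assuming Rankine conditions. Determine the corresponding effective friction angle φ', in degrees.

K_p = (1+sin φ)/(1−sin φ) ⇒ sin φ = (K_p − 1)/(K_p + 1) = 0.4169.
φ = arcsin(0.4169) = 24.64°.

24.6°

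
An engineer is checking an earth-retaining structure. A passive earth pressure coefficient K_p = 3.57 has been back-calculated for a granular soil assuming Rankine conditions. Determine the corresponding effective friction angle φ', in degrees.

K_p = (1+sin φ)/(1−sin φ) ⇒ sin φ = (K_p − 1)/(K_p + 1) = 0.5624.
φ = arcsin(0.5624) = 34.22°.

34.2°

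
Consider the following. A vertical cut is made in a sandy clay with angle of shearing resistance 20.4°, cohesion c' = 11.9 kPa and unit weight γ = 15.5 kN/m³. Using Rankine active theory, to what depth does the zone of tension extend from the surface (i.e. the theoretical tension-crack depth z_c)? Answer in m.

K_a = tan²(45° − 20.4°/2) = 0.4831; √K_a = 0.6950.
The active pressure is zero where K_a γ z = 2c√K_a, so z_c = 2c/(γ√K_a) = 2×11.9/(15.5×0.6950) = 2.209 m.

2.21 m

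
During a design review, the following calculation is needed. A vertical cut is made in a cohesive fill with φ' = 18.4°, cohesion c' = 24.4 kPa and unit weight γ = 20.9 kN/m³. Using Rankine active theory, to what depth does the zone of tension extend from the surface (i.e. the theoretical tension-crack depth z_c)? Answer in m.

K_a = tan²(45° − 18.4°/2) = 0.5202; √K_a = 0.7212.
The active pressure is zero where K_a γ z = 2c√K_a, so z_c = 2c/(γ√K_a) = 2×24.4/(20.9×0.7212) = 3.237 m.

3.24 m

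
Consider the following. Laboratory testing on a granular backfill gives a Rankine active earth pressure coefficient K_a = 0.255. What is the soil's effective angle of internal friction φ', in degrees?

36.4°

K_a = tan²(45° − φ/2) ⇒ 45° − φ/2 = arctan(√0.255) = 26.79°.
φ = 2(45° − 26.79°) = 36.41°.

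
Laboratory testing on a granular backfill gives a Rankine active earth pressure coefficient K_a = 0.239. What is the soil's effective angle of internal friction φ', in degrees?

K_a = tan²(45° − φ/2) ⇒ 45° − φ/2 = arctan(√0.239) = 26.05°.
φ = 2(45° − 26.05°) = 37.89°.

37.9°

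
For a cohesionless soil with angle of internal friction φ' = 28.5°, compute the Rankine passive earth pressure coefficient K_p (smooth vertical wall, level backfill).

K_p = (1 + sin φ)/(1 − sin φ) = tan²(45° + 28.5°/2) = 2.825.

2.83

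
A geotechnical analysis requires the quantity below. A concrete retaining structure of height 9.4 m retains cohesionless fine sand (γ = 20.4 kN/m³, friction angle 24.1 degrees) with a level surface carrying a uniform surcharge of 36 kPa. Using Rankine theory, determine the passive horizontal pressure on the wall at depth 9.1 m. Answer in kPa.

K_p = (1 + sin φ)/(1 − sin φ) = 2.380.
σ_v = γz + q = 20.4 × 9.1 + 36 = 221.6 kPa.
σ_h = K_p σ_v = 2.380 × 221.6 = 527.6 kPa.

528 kPa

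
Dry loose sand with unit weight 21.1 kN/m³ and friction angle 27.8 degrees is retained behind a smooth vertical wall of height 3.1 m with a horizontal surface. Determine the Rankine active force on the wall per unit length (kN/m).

36.9 kN/m

K_a = tan²(45° − φ/2) = 0.3639.
P_a = ½ K_a γ H² = 0.5 × 0.3639 × 21.1 × 3.1² = 36.89 kN/m.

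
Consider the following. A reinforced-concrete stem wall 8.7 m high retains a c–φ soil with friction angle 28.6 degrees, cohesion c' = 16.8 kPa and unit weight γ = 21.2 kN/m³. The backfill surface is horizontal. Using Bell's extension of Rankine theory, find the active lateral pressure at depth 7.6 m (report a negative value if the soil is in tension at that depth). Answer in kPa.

K_a = (1 − sin φ)/(1 + sin φ) = 0.3525.
σ_a = K_a γ z − 2c√K_a = 0.3525×21.2×7.6 − 2×16.8×0.5938 = 36.85 kPa.

36.9 kPa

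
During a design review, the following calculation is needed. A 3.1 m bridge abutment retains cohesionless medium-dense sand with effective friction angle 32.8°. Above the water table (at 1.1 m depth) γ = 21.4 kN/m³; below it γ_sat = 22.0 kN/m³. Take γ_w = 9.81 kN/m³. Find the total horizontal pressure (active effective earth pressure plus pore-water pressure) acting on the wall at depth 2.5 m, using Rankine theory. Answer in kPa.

K_a = (1 − sin φ)/(1 + sin φ) = 0.2973.
γ' = 22.0 − 9.81 = 12.19 kN/m³.
Effective vertical stress at 2.5 m: σ'_v = 21.4×1.1 + 12.19×1.40 = 40.61 kPa.
σ'_h = K_a σ'_v = 0.2973 × 40.61 = 12.07 kPa; u = γ_w × 1.40 = 13.73 kPa.
Total σ_h = 12.07 + 13.73 = 25.80 kPa.

25.8 kPa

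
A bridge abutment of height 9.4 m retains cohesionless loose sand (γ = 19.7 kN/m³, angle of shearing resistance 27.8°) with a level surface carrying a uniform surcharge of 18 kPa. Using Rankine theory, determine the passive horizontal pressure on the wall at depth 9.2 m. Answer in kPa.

548 kPa

K_p = (1 + sin φ)/(1 − sin φ) = 2.748.
σ_v = γz + q = 19.7 × 9.2 + 18 = 199.2 kPa.
σ_h = K_p σ_v = 2.748 × 199.2 = 547.5 kPa.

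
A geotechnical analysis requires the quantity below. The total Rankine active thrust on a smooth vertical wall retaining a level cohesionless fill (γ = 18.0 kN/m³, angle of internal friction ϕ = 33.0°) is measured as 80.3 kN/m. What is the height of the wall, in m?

K_a = 0.2948. P_a = ½ K_a γ H² ⇒ H = √(2P_a/(K_a γ)).
H = √(2×80.3/(0.2948×18.0)) = 5.501 m.

5.50 m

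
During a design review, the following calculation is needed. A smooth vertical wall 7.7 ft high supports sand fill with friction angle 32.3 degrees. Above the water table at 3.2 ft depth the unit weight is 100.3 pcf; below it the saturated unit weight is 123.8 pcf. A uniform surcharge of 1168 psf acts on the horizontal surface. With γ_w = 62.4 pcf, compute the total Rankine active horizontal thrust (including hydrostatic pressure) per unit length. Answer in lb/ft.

4140 lb/ft

K_a = tan²(45° − φ/2) = 0.3035.
γ' = 123.8 − 62.4 = 61.40 pcf. h₂ = H − d_w = 4.5 ft.
σ'_h: at surface K_a·q = 354.5; at WT K_a(q+γd_w) = 451.9; at base K_a(q+γd_w+γ'h₂) = 535.7 psf.
P₁ = ½(354.5+451.9)×3.2 = 1290; P₂ = ½(451.9+535.7)×4.5 = 2222; P_w = ½γ_w h₂² = 631.8.
Total = 1290+2222+631.8 = 4144 lb/ft.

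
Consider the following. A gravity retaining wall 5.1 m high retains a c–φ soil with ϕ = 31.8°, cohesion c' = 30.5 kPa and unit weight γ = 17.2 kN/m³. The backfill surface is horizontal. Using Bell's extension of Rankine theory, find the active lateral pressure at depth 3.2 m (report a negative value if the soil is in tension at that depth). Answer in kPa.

K_a = (1 − sin φ)/(1 + sin φ) = 0.3098.
σ_a = K_a γ z − 2c√K_a = 0.3098×17.2×3.2 − 2×30.5×0.5566 = -16.90 kPa.

-16.9 kPa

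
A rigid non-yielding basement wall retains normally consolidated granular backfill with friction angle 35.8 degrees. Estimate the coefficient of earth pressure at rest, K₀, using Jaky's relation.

K₀ = 1 − sin φ' = 1 − sin 35.8° = 0.4150.

0.415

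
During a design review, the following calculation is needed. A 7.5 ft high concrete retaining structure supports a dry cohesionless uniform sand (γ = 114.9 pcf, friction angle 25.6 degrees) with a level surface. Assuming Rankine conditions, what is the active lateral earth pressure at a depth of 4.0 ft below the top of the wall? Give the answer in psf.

K_a = (1 − sin φ)/(1 + sin φ) = 0.3966.
σ_h = K_a γ z = 0.3966 × 114.9 × 4.0 = 182.3 psf.

182 psf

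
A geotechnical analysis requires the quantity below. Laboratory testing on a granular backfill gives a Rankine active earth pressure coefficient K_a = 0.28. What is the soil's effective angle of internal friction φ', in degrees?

K_a = tan²(45° − φ/2) ⇒ 45° − φ/2 = arctan(√0.28) = 27.89°.
φ = 2(45° − 27.89°) = 34.23°.

34.2°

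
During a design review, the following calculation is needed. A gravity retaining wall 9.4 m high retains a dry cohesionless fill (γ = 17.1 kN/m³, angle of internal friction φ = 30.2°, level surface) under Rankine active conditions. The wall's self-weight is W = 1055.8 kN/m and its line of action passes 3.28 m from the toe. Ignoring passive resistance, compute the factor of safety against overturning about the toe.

K_a = tan²(45° − 30.2°/2) = 0.3307.
P_a = ½K_aγH² = 0.5×0.3307×17.1×9.4² = 249.8 kN/m, acting at H/3 = 3.133 m above the base.
Overturning moment M_o = P_a × H/3 = 249.8 × 3.133 = 782.7.
Resisting moment M_r = W × 3.28 = 1055.8 × 3.28 = 3463.
FS_overturning = M_r/M_o = 3463/782.7 = 4.424.

4.42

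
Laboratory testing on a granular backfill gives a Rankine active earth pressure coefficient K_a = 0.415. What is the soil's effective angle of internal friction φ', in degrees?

24.4°

K_a = tan²(45° − φ/2) ⇒ 45° − φ/2 = arctan(√0.415) = 32.79°.
φ = 2(45° − 32.79°) = 24.42°.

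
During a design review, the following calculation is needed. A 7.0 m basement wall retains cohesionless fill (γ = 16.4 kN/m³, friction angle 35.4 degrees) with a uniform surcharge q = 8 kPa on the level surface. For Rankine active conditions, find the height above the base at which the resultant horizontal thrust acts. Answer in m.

2.48 m

K_a = 0.2664.
Triangular part P₁ = ½K_aγH² = 107.0 at H/3 = 2.333 m; rectangular part P₂ = K_a q H = 14.92 at H/2 = 3.500 m.
ȳ = (P₁·2.333 + P₂·3.500)/(P₁+P₂) = 2.476 m.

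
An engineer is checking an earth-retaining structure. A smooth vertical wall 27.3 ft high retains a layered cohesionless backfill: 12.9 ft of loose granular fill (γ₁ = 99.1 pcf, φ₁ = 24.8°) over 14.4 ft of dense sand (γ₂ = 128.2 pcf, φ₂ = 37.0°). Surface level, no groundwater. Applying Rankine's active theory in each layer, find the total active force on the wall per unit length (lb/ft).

11300 lb/ft

K_a1 = tan²(45°−24.8°/2) = 0.4090; K_a2 = tan²(45°−37.0°/2) = 0.2486.
Layer 1: σ at base = K_a1 γ₁ h₁ = 522.9 psf; P₁ = ½×522.9×12.9 = 3372.
Layer 2: σ_v at top = γ₁h₁ = 1278; σ_h top = K_a2×1278 = 317.8; σ_h base = K_a2×(1278+128.2×14.4) = 776.7.
P₂ = ½(317.8+776.7)×14.4 = 7880. Total P_a = 3372+7880 = 11250 lb/ft.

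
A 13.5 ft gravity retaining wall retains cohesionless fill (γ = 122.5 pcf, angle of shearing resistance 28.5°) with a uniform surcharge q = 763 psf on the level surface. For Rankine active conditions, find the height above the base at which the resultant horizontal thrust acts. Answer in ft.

5.58 ft

K_a = 0.3540.
Triangular part P₁ = ½K_aγH² = 3951 at H/3 = 4.500 ft; rectangular part P₂ = K_a q H = 3646 at H/2 = 6.750 ft.
ȳ = (P₁·4.500 + P₂·6.750)/(P₁+P₂) = 5.580 ft.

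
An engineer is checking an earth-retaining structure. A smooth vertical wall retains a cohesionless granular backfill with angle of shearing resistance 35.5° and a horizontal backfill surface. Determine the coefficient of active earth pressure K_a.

K_a = (1 − sin φ)/(1 + sin φ) = (1 − sin 35.5°)/(1 + sin 35.5°) = 0.2653.

0.265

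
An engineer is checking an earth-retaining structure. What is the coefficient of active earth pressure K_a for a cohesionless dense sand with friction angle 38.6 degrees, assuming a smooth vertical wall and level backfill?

0.232

K_a = tan²(45° − φ/2) = tan²(25.70°) = 0.2316.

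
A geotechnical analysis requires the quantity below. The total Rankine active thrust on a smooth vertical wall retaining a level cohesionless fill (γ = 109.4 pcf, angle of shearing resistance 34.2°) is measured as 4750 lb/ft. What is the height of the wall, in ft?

K_a = 0.2803. P_a = ½ K_a γ H² ⇒ H = √(2P_a/(K_a γ)).
H = √(2×4750/(0.2803×109.4)) = 17.60 ft.

17.6 ft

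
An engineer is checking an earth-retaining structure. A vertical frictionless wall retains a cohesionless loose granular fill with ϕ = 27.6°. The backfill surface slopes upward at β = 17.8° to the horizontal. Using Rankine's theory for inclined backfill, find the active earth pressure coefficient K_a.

K_a = cos β · (cos β − √(cos²β − cos²φ)) / (cos β + √(cos²β − cos²φ)).
cos β = 0.9521, cos φ = 0.8862, √(cos²β − cos²φ) = 0.3481.
K_a = 0.9521 × (0.9521 − 0.3481)/(0.9521 + 0.3481) = 0.4423.

0.442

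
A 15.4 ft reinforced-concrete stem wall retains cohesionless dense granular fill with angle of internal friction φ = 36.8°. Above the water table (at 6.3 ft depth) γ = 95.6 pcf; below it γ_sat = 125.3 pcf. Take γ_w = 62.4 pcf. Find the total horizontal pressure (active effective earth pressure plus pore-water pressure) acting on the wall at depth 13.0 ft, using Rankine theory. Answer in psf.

K_a = (1 − sin φ)/(1 + sin φ) = 0.2508.
γ' = 125.3 − 62.4 = 62.90 pcf.
Effective vertical stress at 13.0 ft: σ'_v = 95.6×6.3 + 62.90×6.70 = 1024 psf.
σ'_h = K_a σ'_v = 0.2508 × 1024 = 256.7 psf; u = γ_w × 6.70 = 418.1 psf.
Total σ_h = 256.7 + 418.1 = 674.8 psf.

675 psf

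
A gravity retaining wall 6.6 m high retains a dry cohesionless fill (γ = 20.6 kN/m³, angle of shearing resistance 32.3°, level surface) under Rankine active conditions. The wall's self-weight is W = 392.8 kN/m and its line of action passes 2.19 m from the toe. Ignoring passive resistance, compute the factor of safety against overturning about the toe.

2.87

K_a = tan²(45° − 32.3°/2) = 0.3035.
P_a = ½K_aγH² = 0.5×0.3035×20.6×6.6² = 136.2 kN/m, acting at H/3 = 2.200 m above the base.
Overturning moment M_o = P_a × H/3 = 136.2 × 2.200 = 299.6.
Resisting moment M_r = W × 2.19 = 392.8 × 2.19 = 860.2.
FS_overturning = M_r/M_o = 860.2/299.6 = 2.872.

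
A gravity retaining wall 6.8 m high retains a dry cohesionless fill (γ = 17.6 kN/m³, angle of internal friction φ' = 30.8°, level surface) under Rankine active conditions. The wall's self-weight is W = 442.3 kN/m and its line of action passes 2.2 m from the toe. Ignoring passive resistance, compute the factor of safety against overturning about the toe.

3.27

K_a = tan²(45° − 30.8°/2) = 0.3227.
P_a = ½K_aγH² = 0.5×0.3227×17.6×6.8² = 131.3 kN/m, acting at H/3 = 2.267 m above the base.
Overturning moment M_o = P_a × H/3 = 131.3 × 2.267 = 297.6.
Resisting moment M_r = W × 2.2 = 442.3 × 2.2 = 973.1.
FS_overturning = M_r/M_o = 973.1/297.6 = 3.269.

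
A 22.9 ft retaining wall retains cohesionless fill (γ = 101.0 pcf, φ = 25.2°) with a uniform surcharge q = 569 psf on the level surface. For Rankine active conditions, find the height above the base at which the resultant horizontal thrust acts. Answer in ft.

8.89 ft

K_a = 0.4027.
Triangular part P₁ = ½K_aγH² = 10670 at H/3 = 7.633 ft; rectangular part P₂ = K_a q H = 5248 at H/2 = 11.45 ft.
ȳ = (P₁·7.633 + P₂·11.45)/(P₁+P₂) = 8.892 ft.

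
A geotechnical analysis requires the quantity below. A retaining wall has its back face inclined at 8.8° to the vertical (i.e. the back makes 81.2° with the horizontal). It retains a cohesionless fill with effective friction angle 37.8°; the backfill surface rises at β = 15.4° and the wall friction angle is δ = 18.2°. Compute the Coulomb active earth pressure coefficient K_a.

0.345

K_a = sin²(α+φ) / [sin²α · sin(α−δ) · (1 + √{sin(φ+δ)sin(φ−β) / (sin(α−δ)sin(α+β))})²].
With α = 81.2°, φ = 37.8°, δ = 18.2°, β = 15.4°: K_a = 0.3445.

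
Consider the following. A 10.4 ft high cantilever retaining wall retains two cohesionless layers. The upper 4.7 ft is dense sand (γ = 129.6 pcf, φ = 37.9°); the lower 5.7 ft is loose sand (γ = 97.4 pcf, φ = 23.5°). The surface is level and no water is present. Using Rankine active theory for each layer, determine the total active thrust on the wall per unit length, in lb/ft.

2510 lb/ft

K_a1 = tan²(45°−37.9°/2) = 0.2389; K_a2 = tan²(45°−23.5°/2) = 0.4298.
Layer 1: σ at base = K_a1 γ₁ h₁ = 145.5 psf; P₁ = ½×145.5×4.7 = 342.0.
Layer 2: σ_v at top = γ₁h₁ = 609.1; σ_h top = K_a2×609.1 = 261.8; σ_h base = K_a2×(609.1+97.4×5.7) = 500.5.
P₂ = ½(261.8+500.5)×5.7 = 2173. Total P_a = 342.0+2173 = 2515 lb/ft.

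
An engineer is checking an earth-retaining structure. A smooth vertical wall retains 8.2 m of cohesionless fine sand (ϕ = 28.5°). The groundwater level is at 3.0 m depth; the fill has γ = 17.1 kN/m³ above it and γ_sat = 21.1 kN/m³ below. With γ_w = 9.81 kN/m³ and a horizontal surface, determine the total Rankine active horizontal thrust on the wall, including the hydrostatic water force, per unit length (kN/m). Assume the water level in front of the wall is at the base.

308 kN/m

K_a = tan²(45° − φ/2) = 0.3540.
γ' = 21.1 − 9.81 = 11.29 kN/m³. Depth below WT = 5.2 m.
σ'_h at WT = K_a γ d_w = 18.16 kPa; at base = 18.16 + K_a γ' × 5.2 = 38.94 kPa.
P₁ (0–3.0 m) = ½×18.16×3.0 = 27.24. P₂ (3.0–8.2 m) = ½(18.16+38.94)×5.2 = 148.4.
P_w = ½ γ_w h₂² = 0.5×9.81×5.2² = 132.6. Total = 27.24+148.4+132.6 = 308.3 kN/m.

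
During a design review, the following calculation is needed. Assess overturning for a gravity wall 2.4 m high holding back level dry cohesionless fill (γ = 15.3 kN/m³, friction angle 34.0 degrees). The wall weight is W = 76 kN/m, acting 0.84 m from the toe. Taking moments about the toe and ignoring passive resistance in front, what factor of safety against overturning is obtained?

6.41

K_a = tan²(45° − 34.0°/2) = 0.2827.
P_a = ½K_aγH² = 0.5×0.2827×15.3×2.4² = 12.46 kN/m, acting at H/3 = 0.8000 m above the base.
Overturning moment M_o = P_a × H/3 = 12.46 × 0.8000 = 9.966.
Resisting moment M_r = W × 0.84 = 76 × 0.84 = 63.84.
FS_overturning = M_r/M_o = 63.84/9.966 = 6.406.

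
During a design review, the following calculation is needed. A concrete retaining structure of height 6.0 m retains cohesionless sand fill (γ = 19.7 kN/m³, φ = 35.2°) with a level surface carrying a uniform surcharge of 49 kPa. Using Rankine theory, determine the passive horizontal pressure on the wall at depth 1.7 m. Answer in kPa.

307 kPa

K_p = (1 + sin φ)/(1 − sin φ) = 3.722.
σ_v = γz + q = 19.7 × 1.7 + 49 = 82.49 kPa.
σ_h = K_p σ_v = 3.722 × 82.49 = 307.0 kPa.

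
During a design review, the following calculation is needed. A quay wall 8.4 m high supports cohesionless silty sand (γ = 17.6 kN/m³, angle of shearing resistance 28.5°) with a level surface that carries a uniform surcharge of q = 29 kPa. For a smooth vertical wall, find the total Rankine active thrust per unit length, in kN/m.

K_a = tan²(45° − φ/2) = 0.3540.
Soil triangle: ½ K_a γ H² = 0.5×0.3540×17.6×8.4² = 219.8 kN/m.
Surcharge rectangle: K_a q H = 0.3540×29×8.4 = 86.22 kN/m.
Total = 219.8 + 86.22 = 306.0 kN/m.

306 kN/m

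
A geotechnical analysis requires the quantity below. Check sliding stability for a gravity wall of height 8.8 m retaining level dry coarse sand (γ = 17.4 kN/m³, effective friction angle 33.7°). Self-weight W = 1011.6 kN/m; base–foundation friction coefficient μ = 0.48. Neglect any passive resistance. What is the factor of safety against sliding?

2.52

K_a = tan²(45° − 33.7°/2) = 0.2863.
P_a = ½K_aγH² = 0.5×0.2863×17.4×8.8² = 192.9 kN/m, acting at H/3 = 2.933 m above the base.
FS_sliding = μW / P_a = 0.48×1011.6 / 192.9 = 2.517.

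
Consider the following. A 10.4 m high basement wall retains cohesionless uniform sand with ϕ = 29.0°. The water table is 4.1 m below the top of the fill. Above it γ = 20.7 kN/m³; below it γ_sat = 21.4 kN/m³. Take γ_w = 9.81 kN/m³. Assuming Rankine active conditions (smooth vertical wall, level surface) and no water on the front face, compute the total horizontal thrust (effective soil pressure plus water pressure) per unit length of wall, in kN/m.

520 kN/m

K_a = tan²(45° − φ/2) = 0.3470.
γ' = 21.4 − 9.81 = 11.59 kN/m³. Depth below WT = 6.3 m.
σ'_h at WT = K_a γ d_w = 29.45 kPa; at base = 29.45 + K_a γ' × 6.3 = 54.78 kPa.
P₁ (0–4.1 m) = ½×29.45×4.1 = 60.37. P₂ (4.1–10.4 m) = ½(29.45+54.78)×6.3 = 265.3.
P_w = ½ γ_w h₂² = 0.5×9.81×6.3² = 194.7. Total = 60.37+265.3+194.7 = 520.4 kN/m.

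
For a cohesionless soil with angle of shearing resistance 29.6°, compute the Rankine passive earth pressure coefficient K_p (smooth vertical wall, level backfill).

K_p = (1 + sin φ)/(1 − sin φ) = tan²(45° + 29.6°/2) = 2.952.

2.95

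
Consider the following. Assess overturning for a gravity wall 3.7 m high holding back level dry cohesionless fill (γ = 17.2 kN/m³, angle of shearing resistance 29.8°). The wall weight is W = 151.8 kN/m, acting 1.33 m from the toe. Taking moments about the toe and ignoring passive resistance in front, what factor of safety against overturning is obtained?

4.14

K_a = tan²(45° − 29.8°/2) = 0.3360.
P_a = ½K_aγH² = 0.5×0.3360×17.2×3.7² = 39.56 kN/m, acting at H/3 = 1.233 m above the base.
Overturning moment M_o = P_a × H/3 = 39.56 × 1.233 = 48.79.
Resisting moment M_r = W × 1.33 = 151.8 × 1.33 = 201.9.
FS_overturning = M_r/M_o = 201.9/48.79 = 4.138.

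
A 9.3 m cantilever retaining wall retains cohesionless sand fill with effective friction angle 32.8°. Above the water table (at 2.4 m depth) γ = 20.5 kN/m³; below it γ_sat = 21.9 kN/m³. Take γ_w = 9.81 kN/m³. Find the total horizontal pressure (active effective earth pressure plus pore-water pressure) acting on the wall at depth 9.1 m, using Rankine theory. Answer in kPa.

104 kPa

K_a = (1 − sin φ)/(1 + sin φ) = 0.2973.
γ' = 21.9 − 9.81 = 12.09 kN/m³.
Effective vertical stress at 9.1 m: σ'_v = 20.5×2.4 + 12.09×6.70 = 130.2 kPa.
σ'_h = K_a σ'_v = 0.2973 × 130.2 = 38.70 kPa; u = γ_w × 6.70 = 65.73 kPa.
Total σ_h = 38.70 + 65.73 = 104.4 kPa.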